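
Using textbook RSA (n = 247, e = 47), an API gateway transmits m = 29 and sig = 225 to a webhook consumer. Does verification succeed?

fails

sig^2 ≡ 225^2 = 50625 ≡ 237
sig^4 ≡ 237^2 = 56169 ≡ 100
sig^8 ≡ 100^2 = 10000 ≡ 120
sig^16 ≡ 120^2 = 14400 ≡ 74
sig^32 ≡ 74^2 = 5476 ≡ 42
47 = 32 + 8 + 4 + 2 + 1, so sig^47 ≡ 42·120·100·237·225 ≡ 218 (mod 247)
The recovered value 218 does not match the digest 29.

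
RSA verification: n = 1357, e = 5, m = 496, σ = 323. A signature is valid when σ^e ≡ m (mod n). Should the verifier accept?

reject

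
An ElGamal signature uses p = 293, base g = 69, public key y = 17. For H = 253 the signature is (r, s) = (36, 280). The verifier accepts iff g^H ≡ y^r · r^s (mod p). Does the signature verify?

Left side g^H mod p:
Squares mod 293: 69^1≡69, 69^2≡73, 69^4≡55, 69^8≡95, 69^16≡235, 69^32≡141, 69^64≡250, 69^128≡91
253 = 128 + 64 + 32 + 16 + 8 + 4 + 1, so 69^253 ≡ 91·250·141·235·95·55·69 ≡ 38 (mod 293)
Right side y^r · r^s mod p:
Squares mod 293: 17^1≡17, 17^2≡289, 17^4≡16, 17^8≡256, 17^16≡197, 17^32≡133
36 = 32 + 4, so 17^36 ≡ 133·16 ≡ 77 (mod 293)
Squares mod 293: 36^1≡36, 36^2≡124, 36^4≡140, 36^8≡262, 36^16≡82, 36^32≡278, 36^64≡225, 36^128≡229, 36^256≡287
280 = 256 + 16 + 8, so 36^280 ≡ 287·82·262 ≡ 16 (mod 293)
77·16 = 1232 ≡ 60 (mod 293)
38 ≠ 60, so verification fails.

does not verify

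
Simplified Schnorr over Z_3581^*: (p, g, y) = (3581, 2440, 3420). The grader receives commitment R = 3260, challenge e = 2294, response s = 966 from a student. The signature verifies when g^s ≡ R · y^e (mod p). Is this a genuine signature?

forged

g^s mod p:
2440^2 = 5953600 ≡ 1978
2440^4 ≡ 1978^2 = 3912484 ≡ 2032
2440^8 ≡ 2032^2 = 4129024 ≡ 131
2440^16 ≡ 131^2 = 17161 ≡ 2837
2440^32 ≡ 2837^2 = 8048569 ≡ 2062
2440^64 ≡ 2062^2 = 4251844 ≡ 1197
2440^128 ≡ 1197^2 = 1432809 ≡ 409
2440^256 ≡ 409^2 = 167281 ≡ 2555
2440^512 ≡ 2555^2 = 6528025 ≡ 3443
966 = 512 + 256 + 128 + 64 + 4 + 2, so 2440^966 ≡ 3443·2555·409·1197·2032·1978 ≡ 445 (mod 3581)
R · y^e mod p:
3420^2 = 11696400 ≡ 854
3420^4 ≡ 854^2 = 729316 ≡ 2373
3420^8 ≡ 2373^2 = 5631129 ≡ 1797
3420^16 ≡ 1797^2 = 3229209 ≡ 2728
3420^32 ≡ 2728^2 = 7441984 ≡ 666
3420^64 ≡ 666^2 = 443556 ≡ 3093
3420^128 ≡ 3093^2 = 9566649 ≡ 1798
3420^256 ≡ 1798^2 = 3232804 ≡ 2742
3420^512 ≡ 2742^2 = 7518564 ≡ 2045
3420^1024 ≡ 2045^2 = 4182025 ≡ 2998
3420^2048 ≡ 2998^2 = 8988004 ≡ 3275
2294 = 2048 + 128 + 64 + 32 + 16 + 4 + 2, so 3420^2294 ≡ 3275·1798·3093·666·2728·2373·854 ≡ 1141 (mod 3581)
3260·1141 = 3719660 ≡ 2582 (mod 3581)
445 ≠ 2582; the check fails.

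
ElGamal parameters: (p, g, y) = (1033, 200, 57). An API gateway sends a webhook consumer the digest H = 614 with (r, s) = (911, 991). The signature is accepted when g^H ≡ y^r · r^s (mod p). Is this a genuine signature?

forged

Left side g^H mod p:
200^2 = 40000 ≡ 746
200^4 ≡ 746^2 = 556516 ≡ 762
200^8 ≡ 762^2 = 580644 ≡ 98
200^16 ≡ 98^2 = 9604 ≡ 307
200^32 ≡ 307^2 = 94249 ≡ 246
200^64 ≡ 246^2 = 60516 ≡ 602
200^128 ≡ 602^2 = 362404 ≡ 854
200^256 ≡ 854^2 = 729316 ≡ 18
200^512 ≡ 18^2 = 324
614 = 512 + 64 + 32 + 4 + 2, so 200^614 ≡ 324·602·246·762·746 ≡ 381 (mod 1033)
Right side y^r · r^s mod p:
57^2 = 3249 ≡ 150
57^4 ≡ 150^2 = 22500 ≡ 807
57^8 ≡ 807^2 = 651249 ≡ 459
57^16 ≡ 459^2 = 210681 ≡ 982
57^32 ≡ 982^2 = 964324 ≡ 535
57^64 ≡ 535^2 = 286225 ≡ 84
57^128 ≡ 84^2 = 7056 ≡ 858
57^256 ≡ 858^2 = 736164 ≡ 668
57^512 ≡ 668^2 = 446224 ≡ 1001
911 = 512 + 256 + 128 + 8 + 4 + 2 + 1, so 57^911 ≡ 1001·668·858·459·807·150·57 ≡ 269 (mod 1033)
911^2 = 829921 ≡ 422
911^4 ≡ 422^2 = 178084 ≡ 408
911^8 ≡ 408^2 = 166464 ≡ 151
911^16 ≡ 151^2 = 22801 ≡ 75
911^32 ≡ 75^2 = 5625 ≡ 460
911^64 ≡ 460^2 = 211600 ≡ 868
911^128 ≡ 868^2 = 753424 ≡ 367
911^256 ≡ 367^2 = 134689 ≡ 399
911^512 ≡ 399^2 = 159201 ≡ 119
991 = 512 + 256 + 128 + 64 + 16 + 8 + 4 + 2 + 1, so 911^991 ≡ 119·399·367·868·75·151·408·422·911 ≡ 768 (mod 1033)
269·768 = 206592 ≡ 1025 (mod 1033)
381 ≠ 1025, so verification fails.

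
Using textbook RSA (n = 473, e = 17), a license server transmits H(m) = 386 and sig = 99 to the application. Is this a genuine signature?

forged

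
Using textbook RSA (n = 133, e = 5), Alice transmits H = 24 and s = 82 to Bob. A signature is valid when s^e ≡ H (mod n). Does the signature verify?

s^2 ≡ 82^2 = 6724 ≡ 74
s^4 ≡ 74^2 = 5476 ≡ 23
5 = 4 + 1, so s^5 ≡ 23·82 ≡ 24 (mod 133)
s^5 mod 133 = 24 matches H.

verifies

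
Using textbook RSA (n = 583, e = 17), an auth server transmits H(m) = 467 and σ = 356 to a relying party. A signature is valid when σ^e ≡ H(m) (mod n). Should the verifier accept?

accept

σ^2 ≡ 356^2 = 126736 ≡ 225
σ^4 ≡ 225^2 = 50625 ≡ 487
σ^8 ≡ 487^2 = 237169 ≡ 471
σ^16 ≡ 471^2 = 221841 ≡ 301
17 = 16 + 1, so σ^17 ≡ 301·356 ≡ 467 (mod 583)
Since 467 equals the digest 467, verification succeeds.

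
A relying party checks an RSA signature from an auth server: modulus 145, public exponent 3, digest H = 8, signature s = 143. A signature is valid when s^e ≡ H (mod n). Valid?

s^2 ≡ 143^2 = 20449 ≡ 4
3 = 2 + 1, so s^3 ≡ 4·143 ≡ 137 (mod 145)
137 ≠ 8, so verification fails.

no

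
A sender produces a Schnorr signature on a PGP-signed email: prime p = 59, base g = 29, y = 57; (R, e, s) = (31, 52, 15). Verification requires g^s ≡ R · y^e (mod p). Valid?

no

g^s mod p:
Squares mod 59: 29^1≡29, 29^2≡15, 29^4≡48, 29^8≡3
15 = 8 + 4 + 2 + 1, so 29^15 ≡ 3·48·15·29 ≡ 41 (mod 59)
R · y^e mod p:
Squares mod 59: 57^1≡57, 57^2≡4, 57^4≡16, 57^8≡20, 57^16≡46, 57^32≡51
52 = 32 + 16 + 4, so 57^52 ≡ 51·46·16 ≡ 12 (mod 59)
31·12 = 372 ≡ 18 (mod 59)
41 ≠ 18; the check fails.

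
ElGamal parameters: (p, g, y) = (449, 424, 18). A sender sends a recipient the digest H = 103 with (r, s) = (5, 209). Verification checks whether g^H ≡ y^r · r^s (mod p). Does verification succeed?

passes

Left side g^H mod p:
424^103 mod 449 = 125
Right side y^r · r^s mod p:
18^5 mod 449 = 176
5^209 mod 449 = 90
176·90 = 15840 ≡ 125 (mod 449)
125 ≡ 125 (mod 449), so the signature is genuine.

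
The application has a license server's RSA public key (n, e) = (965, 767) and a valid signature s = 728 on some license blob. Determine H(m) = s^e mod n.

57

Squares mod 965: s^1≡728, s^2≡199, s^4≡36, s^8≡331, s^16≡516, s^32≡881, s^64≡301, s^128≡856, s^256≡301, s^512≡856
767 = 512 + 128 + 64 + 32 + 16 + 8 + 4 + 2 + 1, so s^767 ≡ 856·856·301·881·516·331·36·199·728 ≡ 57 (mod 965)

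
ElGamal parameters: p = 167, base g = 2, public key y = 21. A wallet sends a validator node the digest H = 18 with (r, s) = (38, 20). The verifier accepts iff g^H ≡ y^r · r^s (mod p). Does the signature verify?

verifies

Left side g^H mod p:
Squares mod 167: 2^1≡2, 2^2≡4, 2^4≡16, 2^8≡89, 2^16≡72
18 = 16 + 2, so 2^18 ≡ 72·4 ≡ 121 (mod 167)
Right side y^r · r^s mod p:
Squares mod 167: 21^1≡21, 21^2≡107, 21^4≡93, 21^8≡132, 21^16≡56, 21^32≡130
38 = 32 + 4 + 2, so 21^38 ≡ 130·93·107 ≡ 48 (mod 167)
Squares mod 167: 38^1≡38, 38^2≡108, 38^4≡141, 38^8≡8, 38^16≡64
20 = 16 + 4, so 38^20 ≡ 64·141 ≡ 6 (mod 167)
48·6 = 288 ≡ 121 (mod 167)
121 ≡ 121 (mod 167), so the signature is genuine.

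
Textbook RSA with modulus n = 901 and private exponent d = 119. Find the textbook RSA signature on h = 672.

342

h^2 ≡ 672^2 = 451584 ≡ 183
h^4 ≡ 183^2 = 33489 ≡ 152
h^8 ≡ 152^2 = 23104 ≡ 579
h^16 ≡ 579^2 = 335241 ≡ 69
h^32 ≡ 69^2 = 4761 ≡ 256
h^64 ≡ 256^2 = 65536 ≡ 664
119 = 64 + 32 + 16 + 4 + 2 + 1, so h^119 ≡ 664·256·69·152·183·672 ≡ 342 (mod 901)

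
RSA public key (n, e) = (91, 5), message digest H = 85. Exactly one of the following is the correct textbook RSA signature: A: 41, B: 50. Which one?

Candidate A: 41^5 mod 91 = 6
Candidate B: 50^5 mod 91 = 85
  → matches H = 85

B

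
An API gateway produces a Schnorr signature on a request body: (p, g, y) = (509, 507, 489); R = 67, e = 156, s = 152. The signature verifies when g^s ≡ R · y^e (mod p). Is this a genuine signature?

g^s mod p:
Squares mod 509: 507^1≡507, 507^2≡4, 507^4≡16, 507^8≡256, 507^16≡384, 507^32≡355, 507^64≡302, 507^128≡93
152 = 128 + 16 + 8, so 507^152 ≡ 93·384·256 ≡ 123 (mod 509)
R · y^e mod p:
Squares mod 509: 489^1≡489, 489^2≡400, 489^4≡174, 489^8≡245, 489^16≡472, 489^32≡351, 489^64≡23, 489^128≡20
156 = 128 + 16 + 8 + 4, so 489^156 ≡ 20·472·245·174 ≡ 93 (mod 509)
67·93 = 6231 ≡ 123 (mod 509)
123 ≡ 123 (mod 509); signature holds.

genuine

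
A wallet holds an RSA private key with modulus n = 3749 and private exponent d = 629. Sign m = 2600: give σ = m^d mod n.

m^2 ≡ 2600^2 = 6760000 ≡ 553
m^4 ≡ 553^2 = 305809 ≡ 2140
m^8 ≡ 2140^2 = 4579600 ≡ 2071
m^16 ≡ 2071^2 = 4289041 ≡ 185
m^32 ≡ 185^2 = 34225 ≡ 484
m^64 ≡ 484^2 = 234256 ≡ 1818
m^128 ≡ 1818^2 = 3305124 ≡ 2255
m^256 ≡ 2255^2 = 5085025 ≡ 1381
m^512 ≡ 1381^2 = 1907161 ≡ 2669
629 = 512 + 64 + 32 + 16 + 4 + 1, so m^629 ≡ 2669·1818·484·185·2140·2600 ≡ 2071 (mod 3749)

2071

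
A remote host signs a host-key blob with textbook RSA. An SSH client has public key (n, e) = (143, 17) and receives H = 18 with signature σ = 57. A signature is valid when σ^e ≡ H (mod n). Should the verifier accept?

accept

σ^17 mod 143 = 18
σ^17 mod 143 = 18 matches H.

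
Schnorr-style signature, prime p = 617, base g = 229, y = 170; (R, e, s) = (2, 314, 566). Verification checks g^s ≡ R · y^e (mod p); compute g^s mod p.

229^566 mod 617 = 484

484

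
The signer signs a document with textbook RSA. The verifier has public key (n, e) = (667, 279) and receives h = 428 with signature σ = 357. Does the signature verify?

σ^2 ≡ 357^2 = 127449 ≡ 52
σ^4 ≡ 52^2 = 2704 ≡ 36
σ^8 ≡ 36^2 = 1296 ≡ 629
σ^16 ≡ 629^2 = 395641 ≡ 110
σ^32 ≡ 110^2 = 12100 ≡ 94
σ^64 ≡ 94^2 = 8836 ≡ 165
σ^128 ≡ 165^2 = 27225 ≡ 545
σ^256 ≡ 545^2 = 297025 ≡ 210
279 = 256 + 16 + 4 + 2 + 1, so σ^279 ≡ 210·110·36·52·357 ≡ 13 (mod 667)
σ^279 mod 667 = 13, but h = 428.

does not verify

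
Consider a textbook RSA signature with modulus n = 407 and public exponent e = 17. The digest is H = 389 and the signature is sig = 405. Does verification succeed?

passes

sig^2 ≡ 405^2 = 164025 ≡ 4
sig^4 ≡ 4^2 = 16
sig^8 ≡ 16^2 = 256
sig^16 ≡ 256^2 = 65536 ≡ 9
17 = 16 + 1, so sig^17 ≡ 9·405 ≡ 389 (mod 407)
sig^17 mod 407 = 389 matches H.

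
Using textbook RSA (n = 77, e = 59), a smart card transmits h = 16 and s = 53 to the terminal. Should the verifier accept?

accept

Squares mod 77: s^1≡53, s^2≡37, s^4≡60, s^8≡58, s^16≡53, s^32≡37
59 = 32 + 16 + 8 + 2 + 1, so s^59 ≡ 37·53·58·37·53 ≡ 16 (mod 77)
Since 16 equals the digest 16, verification succeeds.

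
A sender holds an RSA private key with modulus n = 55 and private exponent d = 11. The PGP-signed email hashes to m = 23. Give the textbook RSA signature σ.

m^2 ≡ 23^2 = 529 ≡ 34
m^4 ≡ 34^2 = 1156 ≡ 1
m^8 ≡ 1^2 = 1
11 = 8 + 2 + 1, so m^11 ≡ 1·34·23 ≡ 12 (mod 55)

12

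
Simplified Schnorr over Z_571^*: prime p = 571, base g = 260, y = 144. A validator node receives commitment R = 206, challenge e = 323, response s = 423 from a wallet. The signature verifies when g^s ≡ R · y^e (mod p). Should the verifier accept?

g^s mod p:
260^2 = 67600 ≡ 222
260^4 ≡ 222^2 = 49284 ≡ 178
260^8 ≡ 178^2 = 31684 ≡ 279
260^16 ≡ 279^2 = 77841 ≡ 185
260^32 ≡ 185^2 = 34225 ≡ 536
260^64 ≡ 536^2 = 287296 ≡ 83
260^128 ≡ 83^2 = 6889 ≡ 37
260^256 ≡ 37^2 = 1369 ≡ 227
423 = 256 + 128 + 32 + 4 + 2 + 1, so 260^423 ≡ 227·37·536·178·222·260 ≡ 283 (mod 571)
R · y^e mod p:
144^2 = 20736 ≡ 180
144^4 ≡ 180^2 = 32400 ≡ 424
144^8 ≡ 424^2 = 179776 ≡ 482
144^16 ≡ 482^2 = 232324 ≡ 498
144^32 ≡ 498^2 = 248004 ≡ 190
144^64 ≡ 190^2 = 36100 ≡ 127
144^128 ≡ 127^2 = 16129 ≡ 141
144^256 ≡ 141^2 = 19881 ≡ 467
323 = 256 + 64 + 2 + 1, so 144^323 ≡ 467·127·180·144 ≡ 255 (mod 571)
206·255 = 52530 ≡ 569 (mod 571)
283 ≠ 569; the check fails.

reject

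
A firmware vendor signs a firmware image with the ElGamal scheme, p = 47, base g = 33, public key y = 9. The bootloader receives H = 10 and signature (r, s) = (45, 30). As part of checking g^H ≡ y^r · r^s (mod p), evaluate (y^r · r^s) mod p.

9

9^45 mod 47 = 21
45^30 mod 47 = 34
y^r · r^s ≡ 21·34 = 714 ≡ 9 (mod 47)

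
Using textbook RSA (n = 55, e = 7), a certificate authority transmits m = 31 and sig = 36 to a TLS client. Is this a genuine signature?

genuine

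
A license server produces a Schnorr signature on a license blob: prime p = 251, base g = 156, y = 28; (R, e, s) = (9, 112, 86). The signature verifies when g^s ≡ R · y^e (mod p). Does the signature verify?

g^s mod p:
Squares mod 251: 156^1≡156, 156^2≡240, 156^4≡121, 156^8≡83, 156^16≡112, 156^32≡245, 156^64≡36
86 = 64 + 16 + 4 + 2, so 156^86 ≡ 36·112·121·240 ≡ 39 (mod 251)
R · y^e mod p:
Squares mod 251: 28^1≡28, 28^2≡31, 28^4≡208, 28^8≡92, 28^16≡181, 28^32≡131, 28^64≡93
112 = 64 + 32 + 16, so 28^112 ≡ 93·131·181 ≡ 88 (mod 251)
9·88 = 792 ≡ 39 (mod 251)
39 ≡ 39 (mod 251); signature holds.

verifies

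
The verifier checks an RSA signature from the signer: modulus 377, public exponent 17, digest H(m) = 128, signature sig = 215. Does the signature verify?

verifies

Squares mod 377: sig^1≡215, sig^2≡231, sig^4≡204, sig^8≡146, sig^16≡204
17 = 16 + 1, so sig^17 ≡ 204·215 ≡ 128 (mod 377)
sig^17 mod 377 = 128 matches H(m).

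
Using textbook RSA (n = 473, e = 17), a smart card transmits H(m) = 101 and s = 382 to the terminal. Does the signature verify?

Squares mod 473: s^1≡382, s^2≡240, s^4≡367, s^8≡357, s^16≡212
17 = 16 + 1, so s^17 ≡ 212·382 ≡ 101 (mod 473)
s^17 mod 473 = 101 matches H(m).

verifies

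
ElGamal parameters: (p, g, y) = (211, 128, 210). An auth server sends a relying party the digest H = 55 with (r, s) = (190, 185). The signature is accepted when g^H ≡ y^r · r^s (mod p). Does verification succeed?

passes

Left side g^H mod p:
128^2 = 16384 ≡ 137
128^4 ≡ 137^2 = 18769 ≡ 201
128^8 ≡ 201^2 = 40401 ≡ 100
128^16 ≡ 100^2 = 10000 ≡ 83
128^32 ≡ 83^2 = 6889 ≡ 137
55 = 32 + 16 + 4 + 2 + 1, so 128^55 ≡ 137·83·201·137·128 ≡ 15 (mod 211)
Right side y^r · r^s mod p:
210^2 = 44100 ≡ 1
210^4 ≡ 1^2 = 1
210^8 ≡ 1^2 = 1
210^16 ≡ 1^2 = 1
210^32 ≡ 1^2 = 1
210^64 ≡ 1^2 = 1
210^128 ≡ 1^2 = 1
190 = 128 + 32 + 16 + 8 + 4 + 2, so 210^190 ≡ 1·1·1·1·1·1 ≡ 1 (mod 211)
190^2 = 36100 ≡ 19
190^4 ≡ 19^2 = 361 ≡ 150
190^8 ≡ 150^2 = 22500 ≡ 134
190^16 ≡ 134^2 = 17956 ≡ 21
190^32 ≡ 21^2 = 441 ≡ 19
190^64 ≡ 19^2 = 361 ≡ 150
190^128 ≡ 150^2 = 22500 ≡ 134
185 = 128 + 32 + 16 + 8 + 1, so 190^185 ≡ 134·19·21·134·190 ≡ 15 (mod 211)
1·15 = 15 ≡ 15 (mod 211)
15 ≡ 15 (mod 211), so the signature is genuine.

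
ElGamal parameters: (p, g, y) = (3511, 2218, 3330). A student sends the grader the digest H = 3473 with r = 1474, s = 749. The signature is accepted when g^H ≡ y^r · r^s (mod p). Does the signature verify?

verifies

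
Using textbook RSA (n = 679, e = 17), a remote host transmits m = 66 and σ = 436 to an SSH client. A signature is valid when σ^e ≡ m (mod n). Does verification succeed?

fails

σ^2 ≡ 436^2 = 190096 ≡ 655
σ^4 ≡ 655^2 = 429025 ≡ 576
σ^8 ≡ 576^2 = 331776 ≡ 424
σ^16 ≡ 424^2 = 179776 ≡ 520
17 = 16 + 1, so σ^17 ≡ 520·436 ≡ 613 (mod 679)
σ^17 mod 679 = 613, but m = 66.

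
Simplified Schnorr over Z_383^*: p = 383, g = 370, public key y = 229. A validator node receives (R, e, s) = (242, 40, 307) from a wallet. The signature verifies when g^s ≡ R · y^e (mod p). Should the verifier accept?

accept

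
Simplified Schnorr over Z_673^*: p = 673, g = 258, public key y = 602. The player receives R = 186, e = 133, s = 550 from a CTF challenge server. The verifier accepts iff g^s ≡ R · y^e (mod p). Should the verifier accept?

accept

g^s mod p:
258^2 = 66564 ≡ 610
258^4 ≡ 610^2 = 372100 ≡ 604
258^8 ≡ 604^2 = 364816 ≡ 50
258^16 ≡ 50^2 = 2500 ≡ 481
258^32 ≡ 481^2 = 231361 ≡ 522
258^64 ≡ 522^2 = 272484 ≡ 592
258^128 ≡ 592^2 = 350464 ≡ 504
258^256 ≡ 504^2 = 254016 ≡ 295
258^512 ≡ 295^2 = 87025 ≡ 208
550 = 512 + 32 + 4 + 2, so 258^550 ≡ 208·522·604·610 ≡ 261 (mod 673)
R · y^e mod p:
602^2 = 362404 ≡ 330
602^4 ≡ 330^2 = 108900 ≡ 547
602^8 ≡ 547^2 = 299209 ≡ 397
602^16 ≡ 397^2 = 157609 ≡ 127
602^32 ≡ 127^2 = 16129 ≡ 650
602^64 ≡ 650^2 = 422500 ≡ 529
602^128 ≡ 529^2 = 279841 ≡ 546
133 = 128 + 4 + 1, so 602^133 ≡ 546·547·602 ≡ 555 (mod 673)
186·555 = 103230 ≡ 261 (mod 673)
261 ≡ 261 (mod 673); signature holds.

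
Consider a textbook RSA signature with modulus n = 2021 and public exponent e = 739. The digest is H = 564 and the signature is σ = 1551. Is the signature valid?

valid

σ^2 ≡ 1551^2 = 2405601 ≡ 611
σ^4 ≡ 611^2 = 373321 ≡ 1457
σ^8 ≡ 1457^2 = 2122849 ≡ 799
σ^16 ≡ 799^2 = 638401 ≡ 1786
σ^32 ≡ 1786^2 = 3189796 ≡ 658
σ^64 ≡ 658^2 = 432964 ≡ 470
σ^128 ≡ 470^2 = 220900 ≡ 611
σ^256 ≡ 611^2 = 373321 ≡ 1457
σ^512 ≡ 1457^2 = 2122849 ≡ 799
739 = 512 + 128 + 64 + 32 + 2 + 1, so σ^739 ≡ 799·611·470·658·611·1551 ≡ 564 (mod 2021)
Since 564 equals the digest 564, verification succeeds.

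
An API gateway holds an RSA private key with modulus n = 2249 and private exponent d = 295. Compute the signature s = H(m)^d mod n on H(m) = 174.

866

(H(m))^2 ≡ 174^2 = 30276 ≡ 1039
(H(m))^4 ≡ 1039^2 = 1079521 ≡ 1
(H(m))^8 ≡ 1^2 = 1
(H(m))^16 ≡ 1^2 = 1
(H(m))^32 ≡ 1^2 = 1
(H(m))^64 ≡ 1^2 = 1
(H(m))^128 ≡ 1^2 = 1
(H(m))^256 ≡ 1^2 = 1
295 = 256 + 32 + 4 + 2 + 1, so (H(m))^295 ≡ 1·1·1·1039·174 ≡ 866 (mod 2249)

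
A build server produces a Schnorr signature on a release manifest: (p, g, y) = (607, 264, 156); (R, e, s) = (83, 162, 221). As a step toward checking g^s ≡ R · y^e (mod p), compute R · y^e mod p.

156^2 = 24336 ≡ 56
156^4 ≡ 56^2 = 3136 ≡ 101
156^8 ≡ 101^2 = 10201 ≡ 489
156^16 ≡ 489^2 = 239121 ≡ 570
156^32 ≡ 570^2 = 324900 ≡ 155
156^64 ≡ 155^2 = 24025 ≡ 352
156^128 ≡ 352^2 = 123904 ≡ 76
162 = 128 + 32 + 2, so 156^162 ≡ 76·155·56 ≡ 478 (mod 607)
R · y^e ≡ 83·478 = 39674 ≡ 219 (mod 607)

219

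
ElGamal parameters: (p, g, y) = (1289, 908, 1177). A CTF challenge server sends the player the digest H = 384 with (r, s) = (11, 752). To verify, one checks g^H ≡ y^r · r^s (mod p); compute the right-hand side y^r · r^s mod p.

1177^2 = 1385329 ≡ 943
1177^4 ≡ 943^2 = 889249 ≡ 1128
1177^8 ≡ 1128^2 = 1272384 ≡ 141
11 = 8 + 2 + 1, so 1177^11 ≡ 141·943·1177 ≡ 1250 (mod 1289)
11^2 = 121
11^4 ≡ 121^2 = 14641 ≡ 462
11^8 ≡ 462^2 = 213444 ≡ 759
11^16 ≡ 759^2 = 576081 ≡ 1187
11^32 ≡ 1187^2 = 1408969 ≡ 92
11^64 ≡ 92^2 = 8464 ≡ 730
11^128 ≡ 730^2 = 532900 ≡ 543
11^256 ≡ 543^2 = 294849 ≡ 957
11^512 ≡ 957^2 = 915849 ≡ 659
752 = 512 + 128 + 64 + 32 + 16, so 11^752 ≡ 659·543·730·92·1187 ≡ 1134 (mod 1289)
y^r · r^s ≡ 1250·1134 = 1417500 ≡ 889 (mod 1289)

889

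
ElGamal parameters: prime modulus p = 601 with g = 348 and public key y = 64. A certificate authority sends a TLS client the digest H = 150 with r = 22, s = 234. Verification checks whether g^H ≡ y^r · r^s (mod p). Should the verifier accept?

Left side g^H mod p:
348^2 = 121104 ≡ 303
348^4 ≡ 303^2 = 91809 ≡ 457
348^8 ≡ 457^2 = 208849 ≡ 302
348^16 ≡ 302^2 = 91204 ≡ 453
348^32 ≡ 453^2 = 205209 ≡ 268
348^64 ≡ 268^2 = 71824 ≡ 305
348^128 ≡ 305^2 = 93025 ≡ 471
150 = 128 + 16 + 4 + 2, so 348^150 ≡ 471·453·457·303 ≡ 125 (mod 601)
Right side y^r · r^s mod p:
64^2 = 4096 ≡ 490
64^4 ≡ 490^2 = 240100 ≡ 301
64^8 ≡ 301^2 = 90601 ≡ 451
64^16 ≡ 451^2 = 203401 ≡ 263
22 = 16 + 4 + 2, so 64^22 ≡ 263·301·490 ≡ 128 (mod 601)
22^2 = 484
22^4 ≡ 484^2 = 234256 ≡ 467
22^8 ≡ 467^2 = 218089 ≡ 527
22^16 ≡ 527^2 = 277729 ≡ 67
22^32 ≡ 67^2 = 4489 ≡ 282
22^64 ≡ 282^2 = 79524 ≡ 192
22^128 ≡ 192^2 = 36864 ≡ 203
234 = 128 + 64 + 32 + 8 + 2, so 22^234 ≡ 203·192·282·527·484 ≡ 278 (mod 601)
128·278 = 35584 ≡ 125 (mod 601)
125 ≡ 125 (mod 601), so the signature is genuine.

accept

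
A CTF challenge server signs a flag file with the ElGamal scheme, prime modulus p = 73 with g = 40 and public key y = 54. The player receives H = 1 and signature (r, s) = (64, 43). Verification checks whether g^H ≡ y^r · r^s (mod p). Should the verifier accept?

reject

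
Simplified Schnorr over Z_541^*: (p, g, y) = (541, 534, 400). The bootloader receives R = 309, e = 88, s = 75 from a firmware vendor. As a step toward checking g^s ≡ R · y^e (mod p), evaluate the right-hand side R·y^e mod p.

Squares mod 541: 400^1≡400, 400^2≡405, 400^4≡102, 400^8≡125, 400^16≡477, 400^32≡309, 400^64≡265
88 = 64 + 16 + 8, so 400^88 ≡ 265·477·125 ≡ 179 (mod 541)
R · y^e ≡ 309·179 = 55311 ≡ 129 (mod 541)

129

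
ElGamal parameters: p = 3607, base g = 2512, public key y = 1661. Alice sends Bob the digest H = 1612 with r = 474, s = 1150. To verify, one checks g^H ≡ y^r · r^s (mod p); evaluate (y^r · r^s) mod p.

1661^2 = 2758921 ≡ 3173
1661^4 ≡ 3173^2 = 10067929 ≡ 792
1661^8 ≡ 792^2 = 627264 ≡ 3253
1661^16 ≡ 3253^2 = 10582009 ≡ 2678
1661^32 ≡ 2678^2 = 7171684 ≡ 968
1661^64 ≡ 968^2 = 937024 ≡ 2811
1661^128 ≡ 2811^2 = 7901721 ≡ 2391
1661^256 ≡ 2391^2 = 5716881 ≡ 3393
474 = 256 + 128 + 64 + 16 + 8 + 2, so 1661^474 ≡ 3393·2391·2811·2678·3253·3173 ≡ 643 (mod 3607)
474^2 = 224676 ≡ 1042
474^4 ≡ 1042^2 = 1085764 ≡ 57
474^8 ≡ 57^2 = 3249
474^16 ≡ 3249^2 = 10556001 ≡ 1919
474^32 ≡ 1919^2 = 3682561 ≡ 3421
474^64 ≡ 3421^2 = 11703241 ≡ 2133
474^128 ≡ 2133^2 = 4549689 ≡ 1262
474^256 ≡ 1262^2 = 1592644 ≡ 1957
474^512 ≡ 1957^2 = 3829849 ≡ 2822
474^1024 ≡ 2822^2 = 7963684 ≡ 3035
1150 = 1024 + 64 + 32 + 16 + 8 + 4 + 2, so 474^1150 ≡ 3035·2133·3421·1919·3249·57·1042 ≡ 2845 (mod 3607)
y^r · r^s ≡ 643·2845 = 1829335 ≡ 586 (mod 3607)

586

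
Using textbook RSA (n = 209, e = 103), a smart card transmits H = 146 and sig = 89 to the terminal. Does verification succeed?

fails

sig^2 ≡ 89^2 = 7921 ≡ 188
sig^4 ≡ 188^2 = 35344 ≡ 23
sig^8 ≡ 23^2 = 529 ≡ 111
sig^16 ≡ 111^2 = 12321 ≡ 199
sig^32 ≡ 199^2 = 39601 ≡ 100
sig^64 ≡ 100^2 = 10000 ≡ 177
103 = 64 + 32 + 4 + 2 + 1, so sig^103 ≡ 177·100·23·188·89 ≡ 34 (mod 209)
sig^103 mod 209 = 34, but H = 146.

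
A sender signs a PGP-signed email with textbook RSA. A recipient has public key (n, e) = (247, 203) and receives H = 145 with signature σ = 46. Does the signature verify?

Squares mod 247: σ^1≡46, σ^2≡140, σ^4≡87, σ^8≡159, σ^16≡87, σ^32≡159, σ^64≡87, σ^128≡159
203 = 128 + 64 + 8 + 2 + 1, so σ^203 ≡ 159·87·159·140·46 ≡ 145 (mod 247)
σ^203 mod 247 = 145 matches H.

verifies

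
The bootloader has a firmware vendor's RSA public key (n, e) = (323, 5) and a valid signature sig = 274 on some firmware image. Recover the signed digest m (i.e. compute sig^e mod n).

sig^2 ≡ 274^2 = 75076 ≡ 140
sig^4 ≡ 140^2 = 19600 ≡ 220
5 = 4 + 1, so sig^5 ≡ 220·274 ≡ 202 (mod 323)

202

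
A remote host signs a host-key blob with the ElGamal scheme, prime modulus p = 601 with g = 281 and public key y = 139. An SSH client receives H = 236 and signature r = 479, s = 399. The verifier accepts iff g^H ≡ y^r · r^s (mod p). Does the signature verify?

Left side g^H mod p:
281^2 = 78961 ≡ 230
281^4 ≡ 230^2 = 52900 ≡ 12
281^8 ≡ 12^2 = 144
281^16 ≡ 144^2 = 20736 ≡ 302
281^32 ≡ 302^2 = 91204 ≡ 453
281^64 ≡ 453^2 = 205209 ≡ 268
281^128 ≡ 268^2 = 71824 ≡ 305
236 = 128 + 64 + 32 + 8 + 4, so 281^236 ≡ 305·268·453·144·12 ≡ 527 (mod 601)
Right side y^r · r^s mod p:
139^2 = 19321 ≡ 89
139^4 ≡ 89^2 = 7921 ≡ 108
139^8 ≡ 108^2 = 11664 ≡ 245
139^16 ≡ 245^2 = 60025 ≡ 526
139^32 ≡ 526^2 = 276676 ≡ 216
139^64 ≡ 216^2 = 46656 ≡ 379
139^128 ≡ 379^2 = 143641 ≡ 2
139^256 ≡ 2^2 = 4
479 = 256 + 128 + 64 + 16 + 8 + 4 + 2 + 1, so 139^479 ≡ 4·2·379·526·245·108·89·139 ≡ 323 (mod 601)
479^2 = 229441 ≡ 460
479^4 ≡ 460^2 = 211600 ≡ 48
479^8 ≡ 48^2 = 2304 ≡ 501
479^16 ≡ 501^2 = 251001 ≡ 384
479^32 ≡ 384^2 = 147456 ≡ 211
479^64 ≡ 211^2 = 44521 ≡ 47
479^128 ≡ 47^2 = 2209 ≡ 406
479^256 ≡ 406^2 = 164836 ≡ 162
399 = 256 + 128 + 8 + 4 + 2 + 1, so 479^399 ≡ 162·406·501·48·460·479 ≡ 187 (mod 601)
323·187 = 60401 ≡ 301 (mod 601)
527 ≠ 301, so verification fails.

does not verify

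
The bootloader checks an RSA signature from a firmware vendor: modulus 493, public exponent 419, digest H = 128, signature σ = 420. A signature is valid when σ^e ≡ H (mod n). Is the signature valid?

σ^2 ≡ 420^2 = 176400 ≡ 399
σ^4 ≡ 399^2 = 159201 ≡ 455
σ^8 ≡ 455^2 = 207025 ≡ 458
σ^16 ≡ 458^2 = 209764 ≡ 239
σ^32 ≡ 239^2 = 57121 ≡ 426
σ^64 ≡ 426^2 = 181476 ≡ 52
σ^128 ≡ 52^2 = 2704 ≡ 239
σ^256 ≡ 239^2 = 57121 ≡ 426
419 = 256 + 128 + 32 + 2 + 1, so σ^419 ≡ 426·239·426·399·420 ≡ 317 (mod 493)
317 ≠ 128, so verification fails.

invalid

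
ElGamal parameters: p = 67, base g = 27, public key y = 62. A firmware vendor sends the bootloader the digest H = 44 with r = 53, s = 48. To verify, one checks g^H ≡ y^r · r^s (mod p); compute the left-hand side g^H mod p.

27^44 mod 67 = 1

1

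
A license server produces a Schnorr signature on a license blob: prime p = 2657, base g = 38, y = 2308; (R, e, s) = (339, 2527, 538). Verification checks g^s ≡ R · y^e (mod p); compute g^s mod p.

1235

38^2 = 1444
38^4 ≡ 1444^2 = 2085136 ≡ 2048
38^8 ≡ 2048^2 = 4194304 ≡ 1558
38^16 ≡ 1558^2 = 2427364 ≡ 1523
38^32 ≡ 1523^2 = 2319529 ≡ 2625
38^64 ≡ 2625^2 = 6890625 ≡ 1024
38^128 ≡ 1024^2 = 1048576 ≡ 1718
38^256 ≡ 1718^2 = 2951524 ≡ 2254
38^512 ≡ 2254^2 = 5080516 ≡ 332
538 = 512 + 16 + 8 + 2, so 38^538 ≡ 332·1523·1558·1444 ≡ 1235 (mod 2657)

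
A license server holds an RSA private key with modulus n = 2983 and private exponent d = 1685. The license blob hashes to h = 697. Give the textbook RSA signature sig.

h^2 ≡ 697^2 = 485809 ≡ 2563
h^4 ≡ 2563^2 = 6568969 ≡ 403
h^8 ≡ 403^2 = 162409 ≡ 1327
h^16 ≡ 1327^2 = 1760929 ≡ 959
h^32 ≡ 959^2 = 919681 ≡ 917
h^64 ≡ 917^2 = 840889 ≡ 2666
h^128 ≡ 2666^2 = 7107556 ≡ 2050
h^256 ≡ 2050^2 = 4202500 ≡ 2436
h^512 ≡ 2436^2 = 5934096 ≡ 909
h^1024 ≡ 909^2 = 826281 ≡ 2973
1685 = 1024 + 512 + 128 + 16 + 4 + 1, so h^1685 ≡ 2973·909·2050·959·403·697 ≡ 1674 (mod 2983)

1674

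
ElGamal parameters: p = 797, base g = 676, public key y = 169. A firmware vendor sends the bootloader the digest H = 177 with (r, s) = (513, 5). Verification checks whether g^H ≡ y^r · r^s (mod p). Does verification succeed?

Left side g^H mod p:
Squares mod 797: 676^1≡676, 676^2≡295, 676^4≡152, 676^8≡788, 676^16≡81, 676^32≡185, 676^64≡751, 676^128≡522
177 = 128 + 32 + 16 + 1, so 676^177 ≡ 522·185·81·676 ≡ 359 (mod 797)
Right side y^r · r^s mod p:
Squares mod 797: 169^1≡169, 169^2≡666, 169^4≡424, 169^8≡451, 169^16≡166, 169^32≡458, 169^64≡153, 169^128≡296, 169^256≡743, 169^512≡525
513 = 512 + 1, so 169^513 ≡ 525·169 ≡ 258 (mod 797)
Squares mod 797: 513^1≡513, 513^2≡159, 513^4≡574
5 = 4 + 1, so 513^5 ≡ 574·513 ≡ 369 (mod 797)
258·369 = 95202 ≡ 359 (mod 797)
359 ≡ 359 (mod 797), so the signature is genuine.

passes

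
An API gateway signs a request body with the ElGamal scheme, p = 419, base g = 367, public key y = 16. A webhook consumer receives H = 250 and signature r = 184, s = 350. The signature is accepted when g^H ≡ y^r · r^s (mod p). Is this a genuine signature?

forged

Left side g^H mod p:
Squares mod 419: 367^1≡367, 367^2≡190, 367^4≡66, 367^8≡166, 367^16≡321, 367^32≡386, 367^64≡251, 367^128≡151
250 = 128 + 64 + 32 + 16 + 8 + 2, so 367^250 ≡ 151·251·386·321·166·190 ≡ 64 (mod 419)
Right side y^r · r^s mod p:
Squares mod 419: 16^1≡16, 16^2≡256, 16^4≡172, 16^8≡254, 16^16≡409, 16^32≡100, 16^64≡363, 16^128≡203
184 = 128 + 32 + 16 + 8, so 16^184 ≡ 203·100·409·254 ≡ 140 (mod 419)
Squares mod 419: 184^1≡184, 184^2≡336, 184^4≡185, 184^8≡286, 184^16≡91, 184^32≡320, 184^64≡164, 184^128≡80, 184^256≡115
350 = 256 + 64 + 16 + 8 + 4 + 2, so 184^350 ≡ 115·164·91·286·185·336 ≡ 324 (mod 419)
140·324 = 45360 ≡ 108 (mod 419)
64 ≠ 108, so verification fails.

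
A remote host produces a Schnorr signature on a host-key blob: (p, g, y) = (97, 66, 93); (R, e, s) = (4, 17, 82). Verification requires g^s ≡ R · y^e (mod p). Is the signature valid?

invalid

g^s mod p:
66^2 = 4356 ≡ 88
66^4 ≡ 88^2 = 7744 ≡ 81
66^8 ≡ 81^2 = 6561 ≡ 62
66^16 ≡ 62^2 = 3844 ≡ 61
66^32 ≡ 61^2 = 3721 ≡ 35
66^64 ≡ 35^2 = 1225 ≡ 61
82 = 64 + 16 + 2, so 66^82 ≡ 61·61·88 ≡ 73 (mod 97)
R · y^e mod p:
93^2 = 8649 ≡ 16
93^4 ≡ 16^2 = 256 ≡ 62
93^8 ≡ 62^2 = 3844 ≡ 61
93^16 ≡ 61^2 = 3721 ≡ 35
17 = 16 + 1, so 93^17 ≡ 35·93 ≡ 54 (mod 97)
4·54 = 216 ≡ 22 (mod 97)
73 ≠ 22; the check fails.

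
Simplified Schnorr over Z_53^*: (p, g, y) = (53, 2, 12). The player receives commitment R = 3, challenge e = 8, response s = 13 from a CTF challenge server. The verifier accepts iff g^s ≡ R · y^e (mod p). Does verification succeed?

passes

g^s mod p:
2^2 = 4
2^4 ≡ 4^2 = 16
2^8 ≡ 16^2 = 256 ≡ 44
13 = 8 + 4 + 1, so 2^13 ≡ 44·16·2 ≡ 30 (mod 53)
R · y^e mod p:
12^2 = 144 ≡ 38
12^4 ≡ 38^2 = 1444 ≡ 13
12^8 ≡ 13^2 = 169 ≡ 10
3·10 = 30 ≡ 30 (mod 53)
30 ≡ 30 (mod 53); signature holds.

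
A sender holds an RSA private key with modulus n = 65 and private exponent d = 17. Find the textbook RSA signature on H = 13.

13

H^17 mod 65 = 13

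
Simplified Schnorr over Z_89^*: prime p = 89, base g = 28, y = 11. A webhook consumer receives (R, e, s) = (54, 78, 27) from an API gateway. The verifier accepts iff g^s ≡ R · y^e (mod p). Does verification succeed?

g^s mod p:
28^2 = 784 ≡ 72
28^4 ≡ 72^2 = 5184 ≡ 22
28^8 ≡ 22^2 = 484 ≡ 39
28^16 ≡ 39^2 = 1521 ≡ 8
27 = 16 + 8 + 2 + 1, so 28^27 ≡ 8·39·72·28 ≡ 29 (mod 89)
R · y^e mod p:
11^2 = 121 ≡ 32
11^4 ≡ 32^2 = 1024 ≡ 45
11^8 ≡ 45^2 = 2025 ≡ 67
11^16 ≡ 67^2 = 4489 ≡ 39
11^32 ≡ 39^2 = 1521 ≡ 8
11^64 ≡ 8^2 = 64
78 = 64 + 8 + 4 + 2, so 11^78 ≡ 64·67·45·32 ≡ 78 (mod 89)
54·78 = 4212 ≡ 29 (mod 89)
29 ≡ 29 (mod 89); signature holds.

passes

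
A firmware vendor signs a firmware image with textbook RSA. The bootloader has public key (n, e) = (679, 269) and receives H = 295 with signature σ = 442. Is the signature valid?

valid

Squares mod 679: σ^1≡442, σ^2≡491, σ^4≡36, σ^8≡617, σ^16≡449, σ^32≡617, σ^64≡449, σ^128≡617, σ^256≡449
269 = 256 + 8 + 4 + 1, so σ^269 ≡ 449·617·36·442 ≡ 295 (mod 679)
σ^269 mod 679 = 295 matches H.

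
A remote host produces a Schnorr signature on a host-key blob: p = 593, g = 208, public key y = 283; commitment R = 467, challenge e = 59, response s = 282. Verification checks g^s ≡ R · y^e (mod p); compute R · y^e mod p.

283^2 = 80089 ≡ 34
283^4 ≡ 34^2 = 1156 ≡ 563
283^8 ≡ 563^2 = 316969 ≡ 307
283^16 ≡ 307^2 = 94249 ≡ 555
283^32 ≡ 555^2 = 308025 ≡ 258
59 = 32 + 16 + 8 + 2 + 1, so 283^59 ≡ 258·555·307·34·283 ≡ 138 (mod 593)
R · y^e ≡ 467·138 = 64446 ≡ 402 (mod 593)

402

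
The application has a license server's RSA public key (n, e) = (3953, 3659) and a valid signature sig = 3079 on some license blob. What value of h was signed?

sig^2 ≡ 3079^2 = 9480241 ≡ 947
sig^4 ≡ 947^2 = 896809 ≡ 3431
sig^8 ≡ 3431^2 = 11771761 ≡ 3680
sig^16 ≡ 3680^2 = 13542400 ≡ 3375
sig^32 ≡ 3375^2 = 11390625 ≡ 2032
sig^64 ≡ 2032^2 = 4129024 ≡ 2092
sig^128 ≡ 2092^2 = 4376464 ≡ 493
sig^256 ≡ 493^2 = 243049 ≡ 1916
sig^512 ≡ 1916^2 = 3671056 ≡ 2672
sig^1024 ≡ 2672^2 = 7139584 ≡ 466
sig^2048 ≡ 466^2 = 217156 ≡ 3694
3659 = 2048 + 1024 + 512 + 64 + 8 + 2 + 1, so sig^3659 ≡ 3694·466·2672·2092·3680·947·3079 ≡ 158 (mod 3953)

158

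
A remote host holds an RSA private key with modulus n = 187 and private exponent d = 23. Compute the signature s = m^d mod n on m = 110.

66

m^2 ≡ 110^2 = 12100 ≡ 132
m^4 ≡ 132^2 = 17424 ≡ 33
m^8 ≡ 33^2 = 1089 ≡ 154
m^16 ≡ 154^2 = 23716 ≡ 154
23 = 16 + 4 + 2 + 1, so m^23 ≡ 154·33·132·110 ≡ 66 (mod 187)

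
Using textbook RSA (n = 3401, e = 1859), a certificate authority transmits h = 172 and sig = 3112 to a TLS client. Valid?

sig^2 ≡ 3112^2 = 9684544 ≡ 1897
sig^4 ≡ 1897^2 = 3598609 ≡ 351
sig^8 ≡ 351^2 = 123201 ≡ 765
sig^16 ≡ 765^2 = 585225 ≡ 253
sig^32 ≡ 253^2 = 64009 ≡ 2791
sig^64 ≡ 2791^2 = 7789681 ≡ 1391
sig^128 ≡ 1391^2 = 1934881 ≡ 3113
sig^256 ≡ 3113^2 = 9690769 ≡ 1320
sig^512 ≡ 1320^2 = 1742400 ≡ 1088
sig^1024 ≡ 1088^2 = 1183744 ≡ 196
1859 = 1024 + 512 + 256 + 64 + 2 + 1, so sig^1859 ≡ 196·1088·1320·1391·1897·3112 ≡ 2833 (mod 3401)
2833 ≠ 172, so verification fails.

no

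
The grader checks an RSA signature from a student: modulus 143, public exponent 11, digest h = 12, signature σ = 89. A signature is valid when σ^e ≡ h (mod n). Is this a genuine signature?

σ^2 ≡ 89^2 = 7921 ≡ 56
σ^4 ≡ 56^2 = 3136 ≡ 133
σ^8 ≡ 133^2 = 17689 ≡ 100
11 = 8 + 2 + 1, so σ^11 ≡ 100·56·89 ≡ 45 (mod 143)
The recovered value 45 does not match the digest 12.

forged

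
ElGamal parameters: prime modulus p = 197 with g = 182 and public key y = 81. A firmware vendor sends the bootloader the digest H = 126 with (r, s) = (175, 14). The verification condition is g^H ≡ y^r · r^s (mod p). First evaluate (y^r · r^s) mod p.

81^2 = 6561 ≡ 60
81^4 ≡ 60^2 = 3600 ≡ 54
81^8 ≡ 54^2 = 2916 ≡ 158
81^16 ≡ 158^2 = 24964 ≡ 142
81^32 ≡ 142^2 = 20164 ≡ 70
81^64 ≡ 70^2 = 4900 ≡ 172
81^128 ≡ 172^2 = 29584 ≡ 34
175 = 128 + 32 + 8 + 4 + 2 + 1, so 81^175 ≡ 34·70·158·54·60·81 ≡ 191 (mod 197)
175^2 = 30625 ≡ 90
175^4 ≡ 90^2 = 8100 ≡ 23
175^8 ≡ 23^2 = 529 ≡ 135
14 = 8 + 4 + 2, so 175^14 ≡ 135·23·90 ≡ 104 (mod 197)
y^r · r^s ≡ 191·104 = 19864 ≡ 164 (mod 197)

164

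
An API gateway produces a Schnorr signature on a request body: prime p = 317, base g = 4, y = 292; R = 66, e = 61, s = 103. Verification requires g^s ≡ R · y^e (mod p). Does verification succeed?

fails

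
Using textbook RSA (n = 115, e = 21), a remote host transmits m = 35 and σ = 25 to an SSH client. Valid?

yes

σ^21 mod 115 = 35
Since 35 equals the digest 35, verification succeeds.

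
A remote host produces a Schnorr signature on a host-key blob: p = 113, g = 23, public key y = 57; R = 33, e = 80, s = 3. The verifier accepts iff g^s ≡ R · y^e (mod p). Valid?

g^s mod p:
23^2 = 529 ≡ 77
3 = 2 + 1, so 23^3 ≡ 77·23 ≡ 76 (mod 113)
R · y^e mod p:
57^2 = 3249 ≡ 85
57^4 ≡ 85^2 = 7225 ≡ 106
57^8 ≡ 106^2 = 11236 ≡ 49
57^16 ≡ 49^2 = 2401 ≡ 28
57^32 ≡ 28^2 = 784 ≡ 106
57^64 ≡ 106^2 = 11236 ≡ 49
80 = 64 + 16, so 57^80 ≡ 49·28 ≡ 16 (mod 113)
33·16 = 528 ≡ 76 (mod 113)
76 ≡ 76 (mod 113); signature holds.

yes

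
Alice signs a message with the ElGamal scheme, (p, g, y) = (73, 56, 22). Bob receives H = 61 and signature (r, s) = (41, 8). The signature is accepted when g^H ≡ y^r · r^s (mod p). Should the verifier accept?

Left side g^H mod p:
Squares mod 73: 56^1≡56, 56^2≡70, 56^4≡9, 56^8≡8, 56^16≡64, 56^32≡8
61 = 32 + 16 + 8 + 4 + 1, so 56^61 ≡ 8·64·8·9·56 ≡ 17 (mod 73)
Right side y^r · r^s mod p:
Squares mod 73: 22^1≡22, 22^2≡46, 22^4≡72, 22^8≡1, 22^16≡1, 22^32≡1
41 = 32 + 8 + 1, so 22^41 ≡ 1·1·22 ≡ 22 (mod 73)
Squares mod 73: 41^1≡41, 41^2≡2, 41^4≡4, 41^8≡16
41^8 ≡ 16 (mod 73)
22·16 = 352 ≡ 60 (mod 73)
17 ≠ 60, so verification fails.

reject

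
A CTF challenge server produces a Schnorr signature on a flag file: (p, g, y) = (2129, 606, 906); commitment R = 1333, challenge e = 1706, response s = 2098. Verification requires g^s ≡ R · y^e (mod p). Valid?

no

g^s mod p:
Squares mod 2129: 606^1≡606, 606^2≡1048, 606^4≡1869, 606^8≡1601, 606^16≡2014, 606^32≡451, 606^64≡1146, 606^128≡1852, 606^256≡85, 606^512≡838, 606^1024≡1803, 606^2048≡1955
2098 = 2048 + 32 + 16 + 2, so 606^2098 ≡ 1955·451·2014·1048 ≡ 2103 (mod 2129)
R · y^e mod p:
Squares mod 2129: 906^1≡906, 906^2≡1171, 906^4≡165, 906^8≡1677, 906^16≡2049, 906^32≡13, 906^64≡169, 906^128≡884, 906^256≡113, 906^512≡2124, 906^1024≡25
1706 = 1024 + 512 + 128 + 32 + 8 + 2, so 906^1706 ≡ 25·2124·884·13·1677·1171 ≡ 1908 (mod 2129)
1333·1908 = 2543364 ≡ 1338 (mod 2129)
2103 ≠ 1338; the check fails.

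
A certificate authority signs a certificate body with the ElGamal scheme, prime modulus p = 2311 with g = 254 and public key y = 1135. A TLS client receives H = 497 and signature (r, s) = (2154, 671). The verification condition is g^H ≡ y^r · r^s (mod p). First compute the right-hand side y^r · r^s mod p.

857

1135^2 = 1288225 ≡ 998
1135^4 ≡ 998^2 = 996004 ≡ 2274
1135^8 ≡ 2274^2 = 5171076 ≡ 1369
1135^16 ≡ 1369^2 = 1874161 ≡ 2251
1135^32 ≡ 2251^2 = 5067001 ≡ 1289
1135^64 ≡ 1289^2 = 1661521 ≡ 2223
1135^128 ≡ 2223^2 = 4941729 ≡ 811
1135^256 ≡ 811^2 = 657721 ≡ 1397
1135^512 ≡ 1397^2 = 1951609 ≡ 1125
1135^1024 ≡ 1125^2 = 1265625 ≡ 1508
1135^2048 ≡ 1508^2 = 2274064 ≡ 40
2154 = 2048 + 64 + 32 + 8 + 2, so 1135^2154 ≡ 40·2223·1289·1369·998 ≡ 20 (mod 2311)
2154^2 = 4639716 ≡ 1539
2154^4 ≡ 1539^2 = 2368521 ≡ 2057
2154^8 ≡ 2057^2 = 4231249 ≡ 2119
2154^16 ≡ 2119^2 = 4490161 ≡ 2199
2154^32 ≡ 2199^2 = 4835601 ≡ 989
2154^64 ≡ 989^2 = 978121 ≡ 568
2154^128 ≡ 568^2 = 322624 ≡ 1395
2154^256 ≡ 1395^2 = 1946025 ≡ 163
2154^512 ≡ 163^2 = 26569 ≡ 1148
671 = 512 + 128 + 16 + 8 + 4 + 2 + 1, so 2154^671 ≡ 1148·1395·2199·2119·2057·1539·2154 ≡ 1545 (mod 2311)
y^r · r^s ≡ 20·1545 = 30900 ≡ 857 (mod 2311)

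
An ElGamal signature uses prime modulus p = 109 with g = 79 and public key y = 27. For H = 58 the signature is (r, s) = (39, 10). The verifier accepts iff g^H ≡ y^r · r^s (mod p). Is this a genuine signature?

genuine

Left side g^H mod p:
79^2 = 6241 ≡ 28
79^4 ≡ 28^2 = 784 ≡ 21
79^8 ≡ 21^2 = 441 ≡ 5
79^16 ≡ 5^2 = 25
79^32 ≡ 25^2 = 625 ≡ 80
58 = 32 + 16 + 8 + 2, so 79^58 ≡ 80·25·5·28 ≡ 88 (mod 109)
Right side y^r · r^s mod p:
27^2 = 729 ≡ 75
27^4 ≡ 75^2 = 5625 ≡ 66
27^8 ≡ 66^2 = 4356 ≡ 105
27^16 ≡ 105^2 = 11025 ≡ 16
27^32 ≡ 16^2 = 256 ≡ 38
39 = 32 + 4 + 2 + 1, so 27^39 ≡ 38·66·75·27 ≡ 63 (mod 109)
39^2 = 1521 ≡ 104
39^4 ≡ 104^2 = 10816 ≡ 25
39^8 ≡ 25^2 = 625 ≡ 80
10 = 8 + 2, so 39^10 ≡ 80·104 ≡ 36 (mod 109)
63·36 = 2268 ≡ 88 (mod 109)
88 ≡ 88 (mod 109), so the signature is genuine.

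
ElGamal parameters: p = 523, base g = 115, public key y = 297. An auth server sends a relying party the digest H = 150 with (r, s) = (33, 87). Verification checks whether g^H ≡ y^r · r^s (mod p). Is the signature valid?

valid

Left side g^H mod p:
Squares mod 523: 115^1≡115, 115^2≡150, 115^4≡11, 115^8≡121, 115^16≡520, 115^32≡9, 115^64≡81, 115^128≡285
150 = 128 + 16 + 4 + 2, so 115^150 ≡ 285·520·11·150 ≡ 304 (mod 523)
Right side y^r · r^s mod p:
Squares mod 523: 297^1≡297, 297^2≡345, 297^4≡304, 297^8≡368, 297^16≡490, 297^32≡43
33 = 32 + 1, so 297^33 ≡ 43·297 ≡ 219 (mod 523)
Squares mod 523: 33^1≡33, 33^2≡43, 33^4≡280, 33^8≡473, 33^16≡408, 33^32≡150, 33^64≡11
87 = 64 + 16 + 4 + 2 + 1, so 33^87 ≡ 11·408·280·43·33 ≡ 522 (mod 523)
219·522 = 114318 ≡ 304 (mod 523)
304 ≡ 304 (mod 523), so the signature is genuine.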